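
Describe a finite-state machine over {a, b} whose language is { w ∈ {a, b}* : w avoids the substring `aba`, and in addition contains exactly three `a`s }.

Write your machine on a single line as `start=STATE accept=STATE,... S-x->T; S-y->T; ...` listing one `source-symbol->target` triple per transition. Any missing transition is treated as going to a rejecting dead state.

Run two small machines in parallel and take their product. The first has 4 states tracking partial matches of the forbidden pattern `aba`; the second has 5 states tracking the count of `a`s, saturating at 4. A product state is a pair (one from each), accepting exactly when both do. Equivalent product states are then merged.
With 9 states:
        a   b  
>  q0   q1  q0 
   q1   q2  q3 
   q2   q4  q5 
   q3   q6  q7 
 * q4   q6  q4 
   q5   q6  q8 
   q6   q6  q6 
   q7   q2  q7 
   q8   q4  q8 
(> = start, * = accepting)

start=q0; accept=q4; q0-a->q1; q0-b->q0; q1-a->q2; q1-b->q3; q2-a->q4; q2-b->q5; q3-a->q6; q3-b->q7; q4-a->q6; q4-b->q4; q5-a->q6; q5-b->q8; q6-a->q6; q6-b->q6; q7-a->q2; q7-b->q7; q8-a->q4; q8-b->q8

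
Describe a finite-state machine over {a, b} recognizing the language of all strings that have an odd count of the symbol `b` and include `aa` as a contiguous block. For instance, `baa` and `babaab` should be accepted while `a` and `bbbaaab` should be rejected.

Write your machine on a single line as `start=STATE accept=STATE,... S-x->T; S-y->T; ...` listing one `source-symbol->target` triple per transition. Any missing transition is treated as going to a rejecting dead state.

start=q0; accept=q5; q0-a->q1; q0-b->q2; q1-a->q3; q1-b->q2; q2-a->q4; q2-b->q0; q3-a->q3; q3-b->q5; q4-a->q5; q4-b->q0; q5-a->q5; q5-b->q3

Run two small machines in parallel and take their product. The first has 2 states tracking the count of `b`s modulo 2; the second has 3 states tracking whether and how much of `aa` has been seen. A product state is a pair (one from each), accepting exactly when both do.
A 6-state machine:
        a   b  
>  q0   q1  q2 
   q1   q3  q2 
   q2   q4  q0 
   q3   q3  q5 
   q4   q5  q0 
 * q5   q5  q3 
(> = start, * = accepting)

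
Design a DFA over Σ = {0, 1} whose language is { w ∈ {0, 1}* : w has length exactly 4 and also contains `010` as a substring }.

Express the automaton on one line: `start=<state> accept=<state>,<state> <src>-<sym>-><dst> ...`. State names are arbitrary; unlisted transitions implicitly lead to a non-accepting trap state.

start=q0 accept=q8 q0-0->q1 q0-1->q2 q1-0->q3 q1-1->q4 q2-0->q3 q2-1->q5 q3-0->q5 q3-1->q6 q4-0->q7 q4-1->q5 q5-0->q5 q5-1->q5 q6-0->q8 q6-1->q5 q7-0->q8 q7-1->q8 q8-0->q5 q8-1->q5

Handle the two conditions separately and then intersect. One (6 states) tracks the input length, saturating at 5; the other (4 states) tracks whether and how much of `010` has been seen. Each combined state is a pair, one component from each; accept when both components accept. After merging equivalent states the machine shrinks.
With 9 states:
        0   1  
>  q0   q1  q2 
   q1   q3  q4 
   q2   q3  q5 
   q3   q5  q6 
   q4   q7  q5 
   q5   q5  q5 
   q6   q8  q5 
   q7   q8  q8 
 * q8   q5  q5 
(> = start, * = accepting)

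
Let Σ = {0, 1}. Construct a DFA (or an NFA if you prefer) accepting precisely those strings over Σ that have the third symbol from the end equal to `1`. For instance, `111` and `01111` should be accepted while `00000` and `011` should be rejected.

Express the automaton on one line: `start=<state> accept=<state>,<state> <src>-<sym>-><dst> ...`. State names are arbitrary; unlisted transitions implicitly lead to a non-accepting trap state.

start=q0 accept=q11,q12,q13,q14 q0-0->q1 q0-1->q2 q1-0->q3 q1-1->q4 q2-0->q5 q2-1->q6 q3-0->q7 q3-1->q8 q4-0->q9 q4-1->q10 q5-0->q11 q5-1->q12 q6-0->q13 q6-1->q14 q7-0->q7 q7-1->q8 q8-0->q9 q8-1->q10 q9-0->q11 q9-1->q12 q10-0->q13 q10-1->q14 q11-0->q7 q11-1->q8 q12-0->q9 q12-1->q10 q13-0->q11 q13-1->q12 q14-0->q13 q14-1->q14

A DFA must remember the last 3 symbols (since which symbol is third-to-last isn't known until the input ends). Use one state per possible window of the last ≤3 symbols; accept from those whose window starts with `1`.
          0    1  
>  q0     q1   q2 
   q1     q3   q4 
   q2     q5   q6 
   q3     q7   q8 
   q4     q9  q10 
   q5    q11  q12 
   q6    q13  q14 
   q7     q7   q8 
   q8     q9  q10 
   q9    q11  q12 
   q10   q13  q14 
 * q11    q7   q8 
 * q12    q9  q10 
 * q13   q11  q12 
 * q14   q13  q14 
(> = start, * = accepting)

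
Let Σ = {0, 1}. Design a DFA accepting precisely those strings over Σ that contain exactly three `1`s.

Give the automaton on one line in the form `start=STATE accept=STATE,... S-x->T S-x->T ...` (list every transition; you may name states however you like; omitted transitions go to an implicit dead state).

Only the number of `1`s matters, and only up to 4. Make a chain q0 → q1 → q2 → q3 → q4 advanced by each `1` (with q4 absorbing); every other symbol self-loops. The accepting set is {q3}.
A 5-state machine:
        0   1  
>  q0   q0  q1 
   q1   q1  q2 
   q2   q2  q3 
 * q3   q3  q4 
   q4   q4  q4 
(> = start, * = accepting)

start=q0 accept=q3 q0-0->q0 q0-1->q1 q1-0->q1 q1-1->q2 q2-0->q2 q2-1->q3 q3-0->q3 q3-1->q4 q4-0->q4 q4-1->q4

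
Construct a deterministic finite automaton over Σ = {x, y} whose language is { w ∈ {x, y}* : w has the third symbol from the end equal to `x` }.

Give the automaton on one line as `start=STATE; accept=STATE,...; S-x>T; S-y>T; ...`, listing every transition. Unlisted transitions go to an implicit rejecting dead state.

start=q0; accept=q7,q8,q9,q10; q0-x>q1; q0-y>q2; q1-x>q3; q1-y>q4; q2-x>q5; q2-y>q6; q3-x>q7; q3-y>q8; q4-x>q9; q4-y>q10; q5-x>q11; q5-y>q12; q6-x>q13; q6-y>q14; q7-x>q7; q7-y>q8; q8-x>q9; q8-y>q10; q9-x>q11; q9-y>q12; q10-x>q13; q10-y>q14; q11-x>q7; q11-y>q8; q12-x>q9; q12-y>q10; q13-x>q11; q13-y>q12; q14-x>q13; q14-y>q14

Because acceptance depends on a position counted from the end, the machine has to buffer the most recent 3 symbols. Make each state the string of the last up-to-3 symbols read; on input `x` shift the window left and append `x`. Accept when the buffered window has length 3 and begins with `x`.
With 15 states:
          x    y  
>  q0     q1   q2 
   q1     q3   q4 
   q2     q5   q6 
   q3     q7   q8 
   q4     q9  q10 
   q5    q11  q12 
   q6    q13  q14 
 * q7     q7   q8 
 * q8     q9  q10 
 * q9    q11  q12 
 * q10   q13  q14 
   q11    q7   q8 
   q12    q9  q10 
   q13   q11  q12 
   q14   q13  q14 
(> = start, * = accepting)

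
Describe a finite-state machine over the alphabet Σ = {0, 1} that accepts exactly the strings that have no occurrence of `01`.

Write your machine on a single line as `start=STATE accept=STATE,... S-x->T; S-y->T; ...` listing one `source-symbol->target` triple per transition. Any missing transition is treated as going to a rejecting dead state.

Track partial matches of the forbidden pattern `01`. State C is a dead state reached once `01` has occurred; every other state accepts. A means no part of `01` is currently matched.
With 3 states:
       0  1 
>* A   B  A 
 * B   B  C 
   C   C  C 
(> = start, * = accepting)

start=A; accept=A,B; A-0->B; A-1->A; B-0->B; B-1->C; C-0->C; C-1->C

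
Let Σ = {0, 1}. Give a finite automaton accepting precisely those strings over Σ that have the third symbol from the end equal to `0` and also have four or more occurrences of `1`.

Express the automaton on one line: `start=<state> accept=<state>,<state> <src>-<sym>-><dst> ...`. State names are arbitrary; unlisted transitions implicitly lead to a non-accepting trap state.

start=q0 accept=q8,q12,q13,q15 q0-0->q0 q0-1->q1 q1-0->q1 q1-1->q2 q2-0->q3 q2-1->q4 q3-0->q3 q3-1->q5 q4-0->q6 q4-1->q7 q5-0->q6 q5-1->q8 q6-0->q9 q6-1->q10 q7-0->q11 q7-1->q7 q8-0->q11 q8-1->q7 q9-0->q9 q9-1->q12 q10-0->q13 q10-1->q8 q11-0->q14 q11-1->q10 q12-0->q13 q12-1->q8 q13-0->q14 q13-1->q10 q14-0->q15 q14-1->q12 q15-0->q15 q15-1->q12

Run two small machines in parallel and take their product. One (15 states) tracks the last 3 symbols read; the other (6 states) tracks the count of `1`s, saturating at 5. Each combined state is a pair, one component from each; accept when both components accept. Minimizing collapses redundant product states.
          0    1  
>  q0     q0   q1 
   q1     q1   q2 
   q2     q3   q4 
   q3     q3   q5 
   q4     q6   q7 
   q5     q6   q8 
   q6     q9  q10 
   q7    q11   q7 
 * q8    q11   q7 
   q9     q9  q12 
   q10   q13   q8 
   q11   q14  q10 
 * q12   q13   q8 
 * q13   q14  q10 
   q14   q15  q12 
 * q15   q15  q12 
(> = start, * = accepting)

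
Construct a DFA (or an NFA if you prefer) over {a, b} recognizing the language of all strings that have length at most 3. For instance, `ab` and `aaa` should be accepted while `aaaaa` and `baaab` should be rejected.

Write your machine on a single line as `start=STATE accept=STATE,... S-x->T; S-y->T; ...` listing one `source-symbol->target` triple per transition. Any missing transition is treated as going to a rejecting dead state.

start=S0; accept=S0,S1,S2,S3; S0-a->S1; S0-b->S1; S1-a->S2; S1-b->S2; S2-a->S3; S2-b->S3; S3-a->S4; S3-b->S4; S4-a->S4; S4-b->S4

Count input length up to 4: every symbol moves from S0 toward S4, which means 'more than 3' and absorbs. Accept from {S0, S1, S2, S3}.
        a   b  
>* S0   S1  S1 
 * S1   S2  S2 
 * S2   S3  S3 
 * S3   S4  S4 
   S4   S4  S4 
(> = start, * = accepting)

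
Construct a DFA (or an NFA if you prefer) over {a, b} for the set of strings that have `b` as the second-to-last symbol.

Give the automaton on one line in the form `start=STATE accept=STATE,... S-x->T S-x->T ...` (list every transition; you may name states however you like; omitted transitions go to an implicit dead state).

Because acceptance depends on a position counted from the end, the machine has to buffer the most recent 2 symbols. Make each state the string of the last up-to-2 symbols read; on input `x` shift the window left and append `x`. Accept when the buffered window has length 2 and begins with `b`.
        a   b  
>  q0   q1  q2 
   q1   q3  q4 
   q2   q5  q6 
   q3   q3  q4 
   q4   q5  q6 
 * q5   q3  q4 
 * q6   q5  q6 
(> = start, * = accepting)

start=q0 accept=q5,q6 q0-a->q1 q0-b->q2 q1-a->q3 q1-b->q4 q2-a->q5 q2-b->q6 q3-a->q3 q3-b->q4 q4-a->q5 q4-b->q6 q5-a->q3 q5-b->q4 q6-a->q5 q6-b->q6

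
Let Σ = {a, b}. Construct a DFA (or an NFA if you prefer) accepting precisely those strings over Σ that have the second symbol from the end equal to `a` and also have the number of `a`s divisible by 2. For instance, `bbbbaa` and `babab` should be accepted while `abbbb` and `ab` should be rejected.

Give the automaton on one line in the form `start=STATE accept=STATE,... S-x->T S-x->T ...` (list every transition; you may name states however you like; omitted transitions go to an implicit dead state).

Build one automaton per condition and run them in lockstep. One (7 states) tracks the last 2 symbols read; the other (2 states) tracks the count of `a`s modulo 2. Each combined state is a pair, one component from each; accept when both components accept. After merging equivalent states the machine shrinks.
6 states suffice.
        a   b  
>  q0   q1  q0 
   q1   q2  q3 
 * q2   q1  q4 
   q3   q5  q3 
 * q4   q1  q0 
   q5   q1  q4 
(> = start, * = accepting)

start=q0 accept=q2,q4 q0-a->q1 q0-b->q0 q1-a->q2 q1-b->q3 q2-a->q1 q2-b->q4 q3-a->q5 q3-b->q3 q4-a->q1 q4-b->q0 q5-a->q1 q5-b->q4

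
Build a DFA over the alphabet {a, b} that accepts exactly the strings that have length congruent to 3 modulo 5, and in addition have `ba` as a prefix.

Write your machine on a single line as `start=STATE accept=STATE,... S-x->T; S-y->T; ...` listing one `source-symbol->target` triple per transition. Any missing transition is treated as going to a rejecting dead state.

Run two small machines in parallel and take their product. The first has 5 states tracking the input length modulo 5; the second has 4 states tracking whether the input so far still matches the prefix `ba`. A product state is a pair (one from each), accepting exactly when both do. Equivalent product states are then merged.
An 8-state machine:
        a   b  
>  q0   q1  q2 
   q1   q1  q1 
   q2   q3  q1 
   q3   q4  q4 
 * q4   q5  q5 
   q5   q6  q6 
   q6   q7  q7 
   q7   q3  q3 
(> = start, * = accepting)

start=q0; accept=q4; q0-a->q1; q0-b->q2; q1-a->q1; q1-b->q1; q2-a->q3; q2-b->q1; q3-a->q4; q3-b->q4; q4-a->q5; q4-b->q5; q5-a->q6; q5-b->q6; q6-a->q7; q6-b->q7; q7-a->q3; q7-b->q3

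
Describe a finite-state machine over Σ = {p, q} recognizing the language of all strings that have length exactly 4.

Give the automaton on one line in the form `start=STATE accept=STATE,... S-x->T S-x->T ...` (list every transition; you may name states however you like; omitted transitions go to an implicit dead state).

start=A accept=E A-p->B A-q->B B-p->C B-q->C C-p->D C-q->D D-p->E D-q->E E-p->F E-q->F F-p->F F-q->F

Count input length up to 5: every symbol moves from A toward F, which means 'more than 4' and absorbs. Accept from {E}.
6 states suffice.
       p  q 
>  A   B  B 
   B   C  C 
   C   D  D 
   D   E  E 
 * E   F  F 
   F   F  F 
(> = start, * = accepting)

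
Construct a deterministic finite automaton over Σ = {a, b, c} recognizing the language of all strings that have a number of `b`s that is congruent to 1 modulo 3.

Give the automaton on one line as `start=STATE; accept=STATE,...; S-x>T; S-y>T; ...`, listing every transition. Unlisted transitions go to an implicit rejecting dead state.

The only thing that matters is how many `b`s have appeared, reduced mod 3. Use one state per residue: S0 for 0, …, S2 for 2. Reading `b` moves to the next residue; anything else stays put. S1 is accepting.
3 states suffice.
        a   b   c  
>  S0   S0  S1  S0 
 * S1   S1  S2  S1 
   S2   S2  S0  S2 
(> = start, * = accepting)

start=S0; accept=S1; S0-a>S0; S0-b>S1; S0-c>S0; S1-a>S1; S1-b>S2; S1-c>S1; S2-a>S2; S2-b>S0; S2-c>S2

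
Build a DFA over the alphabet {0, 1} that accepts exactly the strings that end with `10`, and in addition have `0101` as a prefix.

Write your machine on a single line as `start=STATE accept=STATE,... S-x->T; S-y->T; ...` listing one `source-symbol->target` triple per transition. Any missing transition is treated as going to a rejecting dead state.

start=A; accept=I; A-0->B; A-1->C; B-0->D; B-1->E; C-0->F; C-1->C; D-0->D; D-1->C; E-0->G; E-1->C; F-0->D; F-1->C; G-0->D; G-1->H; H-0->I; H-1->H; I-0->J; I-1->H; J-0->J; J-1->H

Build one automaton per condition and run them in lockstep. The first has 3 states tracking how much of the suffix `10` has currently been matched; the second has 6 states tracking whether the input so far still matches the prefix `0101`. A product state is a pair (one from each), accepting exactly when both do.
       0  1 
>  A   B  C 
   B   D  E 
   C   F  C 
   D   D  C 
   E   G  C 
   F   D  C 
   G   D  H 
   H   I  H 
 * I   J  H 
   J   J  H 
(> = start, * = accepting)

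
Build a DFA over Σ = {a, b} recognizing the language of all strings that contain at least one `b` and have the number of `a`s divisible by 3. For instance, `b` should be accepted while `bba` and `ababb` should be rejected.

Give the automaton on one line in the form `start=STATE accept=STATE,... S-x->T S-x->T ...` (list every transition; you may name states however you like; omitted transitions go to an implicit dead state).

start=S0 accept=S2 S0-a->S1 S0-b->S2 S1-a->S3 S1-b->S4 S2-a->S4 S2-b->S2 S3-a->S0 S3-b->S5 S4-a->S5 S4-b->S4 S5-a->S2 S5-b->S5

Handle the two conditions separately and then intersect. The first has 3 states tracking the count of `b`s, saturating at 2; the second has 3 states tracking the count of `a`s modulo 3. A product state is a pair (one from each), accepting exactly when both do. Equivalent product states are then merged.
        a   b  
>  S0   S1  S2 
   S1   S3  S4 
 * S2   S4  S2 
   S3   S0  S5 
   S4   S5  S4 
   S5   S2  S5 
(> = start, * = accepting)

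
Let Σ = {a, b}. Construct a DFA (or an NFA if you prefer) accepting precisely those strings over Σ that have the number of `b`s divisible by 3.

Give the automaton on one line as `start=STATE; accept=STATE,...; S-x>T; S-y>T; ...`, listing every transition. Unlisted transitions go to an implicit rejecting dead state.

Keep the running count of `b`s modulo 3: each `b` advances along the cycle q0 → q1 → q2 → q0 while other symbols loop. Accept at q0.
3 states suffice.
        a   b  
>* q0   q0  q1 
   q1   q1  q2 
   q2   q2  q0 
(> = start, * = accepting)

start=q0; accept=q0; q0-a>q0; q0-b>q1; q1-a>q1; q1-b>q2; q2-a>q2; q2-b>q0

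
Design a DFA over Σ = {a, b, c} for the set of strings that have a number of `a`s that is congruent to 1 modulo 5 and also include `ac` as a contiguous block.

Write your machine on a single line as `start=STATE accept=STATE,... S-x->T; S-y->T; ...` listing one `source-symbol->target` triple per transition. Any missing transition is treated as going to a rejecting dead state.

Handle the two conditions separately and then intersect. One (5 states) tracks the count of `a`s modulo 5; the other (3 states) tracks whether and how much of `ac` has been seen. Each combined state is a pair, one component from each; accept when both components accept.
With 15 states:
          a    b    c  
>  s0     s1   s0   s0 
   s1     s2   s3   s4 
   s2     s5   s6   s7 
   s3     s2   s3   s3 
 * s4     s7   s4   s4 
   s5     s8   s9  s10 
   s6     s5   s6   s6 
   s7    s10   s7   s7 
   s8    s11  s12  s13 
   s9     s8   s9   s9 
   s10   s13  s10  s10 
   s11    s1   s0  s14 
   s12   s11  s12  s12 
   s13   s14  s13  s13 
   s14    s4  s14  s14 
(> = start, * = accepting)

start=s0; accept=s4; s0-a->s1; s0-b->s0; s0-c->s0; s1-a->s2; s1-b->s3; s1-c->s4; s2-a->s5; s2-b->s6; s2-c->s7; s3-a->s2; s3-b->s3; s3-c->s3; s4-a->s7; s4-b->s4; s4-c->s4; s5-a->s8; s5-b->s9; s5-c->s10; s6-a->s5; s6-b->s6; s6-c->s6; s7-a->s10; s7-b->s7; s7-c->s7; s8-a->s11; s8-b->s12; s8-c->s13; s9-a->s8; s9-b->s9; s9-c->s9; s10-a->s13; s10-b->s10; s10-c->s10; s11-a->s1; s11-b->s0; s11-c->s14; s12-a->s11; s12-b->s12; s12-c->s12; s13-a->s14; s13-b->s13; s13-c->s13; s14-a->s4; s14-b->s14; s14-c->s14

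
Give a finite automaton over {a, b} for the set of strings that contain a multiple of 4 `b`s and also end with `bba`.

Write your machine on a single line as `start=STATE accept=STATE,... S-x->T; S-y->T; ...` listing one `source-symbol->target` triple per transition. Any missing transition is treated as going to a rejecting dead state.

start=s0; accept=s6; s0-a->s0; s0-b->s1; s1-a->s1; s1-b->s2; s2-a->s2; s2-b->s3; s3-a->s4; s3-b->s5; s4-a->s4; s4-b->s0; s5-a->s6; s5-b->s1; s6-a->s0; s6-b->s1

Build one automaton per condition and run them in lockstep. One (4 states) tracks the count of `b`s modulo 4; the other (4 states) tracks how much of the suffix `bba` has currently been matched. Each combined state is a pair, one component from each; accept when both components accept. Equivalent product states are then merged.
        a   b  
>  s0   s0  s1 
   s1   s1  s2 
   s2   s2  s3 
   s3   s4  s5 
   s4   s4  s0 
   s5   s6  s1 
 * s6   s0  s1 
(> = start, * = accepting)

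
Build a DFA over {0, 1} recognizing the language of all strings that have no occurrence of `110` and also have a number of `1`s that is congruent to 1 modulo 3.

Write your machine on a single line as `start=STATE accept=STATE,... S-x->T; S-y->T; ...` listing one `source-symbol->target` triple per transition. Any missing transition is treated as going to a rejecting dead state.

Handle the two conditions separately and then intersect. One (4 states) tracks partial matches of the forbidden pattern `110`; the other (3 states) tracks the count of `1`s modulo 3. Each combined state is a pair, one component from each; accept when both components accept. Equivalent product states are then merged.
A 10-state machine:
        0   1  
>  q0   q0  q1 
 * q1   q2  q3 
 * q2   q2  q4 
   q3   q5  q6 
   q4   q7  q6 
   q5   q5  q5 
   q6   q5  q8 
   q7   q7  q9 
 * q8   q5  q3 
   q9   q0  q8 
(> = start, * = accepting)

start=q0; accept=q1,q2,q8; q0-0->q0; q0-1->q1; q1-0->q2; q1-1->q3; q2-0->q2; q2-1->q4; q3-0->q5; q3-1->q6; q4-0->q7; q4-1->q6; q5-0->q5; q5-1->q5; q6-0->q5; q6-1->q8; q7-0->q7; q7-1->q9; q8-0->q5; q8-1->q3; q9-0->q0; q9-1->q8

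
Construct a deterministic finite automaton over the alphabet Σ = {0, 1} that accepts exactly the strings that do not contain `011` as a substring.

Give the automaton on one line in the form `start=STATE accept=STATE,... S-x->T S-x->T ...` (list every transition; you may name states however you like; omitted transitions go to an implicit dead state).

This is the complement of 'contains `011`'. Use the same substring-matching states — A through D holding how much of `011` has just been matched — but flip the accepting set: everything except the trap D accepts.
With 4 states:
       0  1 
>* A   B  A 
 * B   B  C 
 * C   B  D 
   D   D  D 
(> = start, * = accepting)

start=A accept=A,B,C A-0->B A-1->A B-0->B B-1->C C-0->B C-1->D D-0->D D-1->D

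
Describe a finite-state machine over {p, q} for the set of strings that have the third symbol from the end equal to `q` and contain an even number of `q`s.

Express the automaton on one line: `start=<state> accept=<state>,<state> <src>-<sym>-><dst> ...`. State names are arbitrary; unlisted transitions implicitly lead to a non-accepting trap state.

start=S0 accept=S12,S13,S19,S22 S0-p->S1 S0-q->S2 S1-p->S3 S1-q->S4 S2-p->S5 S2-q->S6 S3-p->S7 S3-q->S8 S4-p->S9 S4-q->S10 S5-p->S11 S5-q->S12 S6-p->S13 S6-q->S14 S7-p->S7 S7-q->S8 S8-p->S9 S8-q->S10 S9-p->S11 S9-q->S12 S10-p->S13 S10-q->S14 S11-p->S15 S11-q->S16 S12-p->S17 S12-q->S18 S13-p->S19 S13-q->S20 S14-p->S21 S14-q->S22 S15-p->S15 S15-q->S16 S16-p->S17 S16-q->S18 S17-p->S19 S17-q->S20 S18-p->S21 S18-q->S22 S19-p->S7 S19-q->S8 S20-p->S9 S20-q->S10 S21-p->S11 S21-q->S12 S22-p->S13 S22-q->S14

Build one automaton per condition and run them in lockstep. One (15 states) tracks the last 3 symbols read; the other (2 states) tracks the count of `q`s modulo 2. Each combined state is a pair, one component from each; accept when both components accept.
A 23-state machine:
          p    q  
>  S0     S1   S2 
   S1     S3   S4 
   S2     S5   S6 
   S3     S7   S8 
   S4     S9  S10 
   S5    S11  S12 
   S6    S13  S14 
   S7     S7   S8 
   S8     S9  S10 
   S9    S11  S12 
   S10   S13  S14 
   S11   S15  S16 
 * S12   S17  S18 
 * S13   S19  S20 
   S14   S21  S22 
   S15   S15  S16 
   S16   S17  S18 
   S17   S19  S20 
   S18   S21  S22 
 * S19    S7   S8 
   S20    S9  S10 
   S21   S11  S12 
 * S22   S13  S14 
(> = start, * = accepting)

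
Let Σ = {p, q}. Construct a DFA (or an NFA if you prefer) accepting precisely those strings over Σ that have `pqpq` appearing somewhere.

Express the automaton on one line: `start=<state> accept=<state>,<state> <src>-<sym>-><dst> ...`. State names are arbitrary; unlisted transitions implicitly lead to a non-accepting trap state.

States s0..s3 record the length of the longest prefix of `pqpq` that matches the current input suffix. Reaching s4 means `pqpq` has been seen, and we stay there forever. Accept from s4.
A 5-state machine:
        p   q  
>  s0   s1  s0 
   s1   s1  s2 
   s2   s3  s0 
   s3   s1  s4 
 * s4   s4  s4 
(> = start, * = accepting)

start=s0 accept=s4 s0-p->s1 s0-q->s0 s1-p->s1 s1-q->s2 s2-p->s3 s2-q->s0 s3-p->s1 s3-q->s4 s4-p->s4 s4-q->s4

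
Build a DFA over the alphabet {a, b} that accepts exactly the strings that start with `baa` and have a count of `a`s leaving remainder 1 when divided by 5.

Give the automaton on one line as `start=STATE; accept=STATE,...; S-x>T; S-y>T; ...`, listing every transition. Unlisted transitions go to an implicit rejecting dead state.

Build one automaton per condition and run them in lockstep. One (5 states) tracks whether the input so far still matches the prefix `baa`; the other (5 states) tracks the count of `a`s modulo 5. Each combined state is a pair, one component from each; accept when both components accept.
13 states suffice.
          a    b  
>  S0     S1   S2 
   S1     S3   S1 
   S2     S4   S5 
   S3     S6   S3 
   S4     S7   S1 
   S5     S1   S5 
   S6     S8   S6 
   S7     S9   S7 
   S8     S5   S8 
   S9    S10   S9 
   S10   S11  S10 
   S11   S12  S11 
 * S12    S7  S12 
(> = start, * = accepting)

start=S0; accept=S12; S0-a>S1; S0-b>S2; S1-a>S3; S1-b>S1; S2-a>S4; S2-b>S5; S3-a>S6; S3-b>S3; S4-a>S7; S4-b>S1; S5-a>S1; S5-b>S5; S6-a>S8; S6-b>S6; S7-a>S9; S7-b>S7; S8-a>S5; S8-b>S8; S9-a>S10; S9-b>S9; S10-a>S11; S10-b>S10; S11-a>S12; S11-b>S11; S12-a>S7; S12-b>S12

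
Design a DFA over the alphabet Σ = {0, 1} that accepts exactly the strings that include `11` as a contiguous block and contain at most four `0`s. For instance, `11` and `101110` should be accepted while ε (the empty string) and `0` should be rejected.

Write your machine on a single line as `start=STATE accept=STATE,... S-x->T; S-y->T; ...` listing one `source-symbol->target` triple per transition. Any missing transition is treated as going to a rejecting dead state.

start=A; accept=F,I,L,O,P; A-0->B; A-1->C; B-0->D; B-1->E; C-0->B; C-1->F; D-0->G; D-1->H; E-0->D; E-1->I; F-0->I; F-1->F; G-0->J; G-1->K; H-0->G; H-1->L; I-0->L; I-1->I; J-0->M; J-1->N; K-0->J; K-1->O; L-0->O; L-1->L; M-0->M; M-1->M; N-0->M; N-1->P; O-0->P; O-1->O; P-0->M; P-1->P

Build one automaton per condition and run them in lockstep. One (3 states) tracks whether and how much of `11` has been seen; the other (6 states) tracks the count of `0`s, saturating at 5. Each combined state is a pair, one component from each; accept when both components accept. Equivalent product states are then merged.
       0  1 
>  A   B  C 
   B   D  E 
   C   B  F 
   D   G  H 
   E   D  I 
 * F   I  F 
   G   J  K 
   H   G  L 
 * I   L  I 
   J   M  N 
   K   J  O 
 * L   O  L 
   M   M  M 
   N   M  P 
 * O   P  O 
 * P   M  P 
(> = start, * = accepting)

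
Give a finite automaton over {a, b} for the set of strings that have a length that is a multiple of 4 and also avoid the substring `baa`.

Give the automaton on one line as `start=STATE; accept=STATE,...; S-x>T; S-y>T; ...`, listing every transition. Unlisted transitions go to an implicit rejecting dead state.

Run two small machines in parallel and take their product. One (4 states) tracks the input length modulo 4; the other (4 states) tracks partial matches of the forbidden pattern `baa`. Each combined state is a pair, one component from each; accept when both components accept. Minimizing collapses redundant product states.
With 13 states:
          a    b  
>* S0     S1   S2 
   S1     S3   S4 
   S2     S5   S4 
   S3     S6   S7 
   S4     S8   S7 
   S5     S9   S7 
   S6     S0  S10 
   S7    S11  S10 
   S8     S9  S10 
   S9     S9   S9 
 * S10   S12   S2 
 * S11    S9   S2 
   S12    S9   S4 
(> = start, * = accepting)

start=S0; accept=S0,S10,S11; S0-a>S1; S0-b>S2; S1-a>S3; S1-b>S4; S2-a>S5; S2-b>S4; S3-a>S6; S3-b>S7; S4-a>S8; S4-b>S7; S5-a>S9; S5-b>S7; S6-a>S0; S6-b>S10; S7-a>S11; S7-b>S10; S8-a>S9; S8-b>S10; S9-a>S9; S9-b>S9; S10-a>S12; S10-b>S2; S11-a>S9; S11-b>S2; S12-a>S9; S12-b>S4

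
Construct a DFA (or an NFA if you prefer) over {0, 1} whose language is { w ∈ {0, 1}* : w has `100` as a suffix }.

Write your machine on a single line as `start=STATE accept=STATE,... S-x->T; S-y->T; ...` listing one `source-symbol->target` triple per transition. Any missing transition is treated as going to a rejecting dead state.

start=q0; accept=q3; q0-0->q0; q0-1->q1; q1-0->q2; q1-1->q1; q2-0->q3; q2-1->q1; q3-0->q0; q3-1->q1

Let each state record the length of the longest suffix of the input read so far that is also a prefix of `100`. q1 means the last symbol is `1`; q2 means the last 2 symbols are `10`; q3 means the last 3 symbols are `100`. Accept only at q3, where the string currently ends in `100`.
        0   1  
>  q0   q0  q1 
   q1   q2  q1 
   q2   q3  q1 
 * q3   q0  q1 
(> = start, * = accepting)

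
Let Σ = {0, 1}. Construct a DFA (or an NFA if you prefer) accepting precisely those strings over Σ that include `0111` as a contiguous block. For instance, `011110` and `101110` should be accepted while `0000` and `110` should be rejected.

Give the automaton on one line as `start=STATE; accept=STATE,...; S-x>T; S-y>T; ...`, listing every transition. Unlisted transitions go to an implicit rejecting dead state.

States q0..q3 record the length of the longest prefix of `0111` that matches the current input suffix. Reaching q4 means `0111` has been seen, and we stay there forever. Accept from q4.
        0   1  
>  q0   q1  q0 
   q1   q1  q2 
   q2   q1  q3 
   q3   q1  q4 
 * q4   q4  q4 
(> = start, * = accepting)

start=q0; accept=q4; q0-0>q1; q0-1>q0; q1-0>q1; q1-1>q2; q2-0>q1; q2-1>q3; q3-0>q1; q3-1>q4; q4-0>q4; q4-1>q4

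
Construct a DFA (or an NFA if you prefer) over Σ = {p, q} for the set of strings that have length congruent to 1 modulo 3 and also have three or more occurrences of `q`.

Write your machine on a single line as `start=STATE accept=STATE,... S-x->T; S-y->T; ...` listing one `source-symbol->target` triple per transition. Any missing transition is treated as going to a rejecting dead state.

Run two small machines in parallel and take their product. The first has 3 states tracking the input length modulo 3; the second has 5 states tracking the count of `q`s, saturating at 4. A product state is a pair (one from each), accepting exactly when both do. After merging equivalent states the machine shrinks.
With 12 states:
       p  q 
>  A   B  C 
   B   D  E 
   C   E  F 
   D   A  G 
   E   G  H 
   F   H  I 
   G   C  J 
   H   J  K 
   I   K  K 
   J   F  L 
 * K   L  L 
   L   I  I 
(> = start, * = accepting)

start=A; accept=K; A-p->B; A-q->C; B-p->D; B-q->E; C-p->E; C-q->F; D-p->A; D-q->G; E-p->G; E-q->H; F-p->H; F-q->I; G-p->C; G-q->J; H-p->J; H-q->K; I-p->K; I-q->K; J-p->F; J-q->L; K-p->L; K-q->L; L-p->I; L-q->I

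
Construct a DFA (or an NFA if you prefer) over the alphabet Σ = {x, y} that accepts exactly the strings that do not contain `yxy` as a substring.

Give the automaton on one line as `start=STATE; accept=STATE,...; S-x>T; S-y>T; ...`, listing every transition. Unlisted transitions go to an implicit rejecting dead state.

start=q0; accept=q0,q1,q2; q0-x>q0; q0-y>q1; q1-x>q2; q1-y>q1; q2-x>q0; q2-y>q3; q3-x>q3; q3-y>q3

Track partial matches of the forbidden pattern `yxy`. State q3 is a dead state reached once `yxy` has occurred; every other state accepts. q0 means no part of `yxy` is currently matched.
        x   y  
>* q0   q0  q1 
 * q1   q2  q1 
 * q2   q0  q3 
   q3   q3  q3 
(> = start, * = accepting)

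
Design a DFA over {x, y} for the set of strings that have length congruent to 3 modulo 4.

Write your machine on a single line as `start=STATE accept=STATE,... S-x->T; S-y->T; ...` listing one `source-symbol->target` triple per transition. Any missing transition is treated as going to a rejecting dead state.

start=S0; accept=S3; S0-x->S1; S0-y->S1; S1-x->S2; S1-y->S2; S2-x->S3; S2-y->S3; S3-x->S0; S3-y->S0

Count input length modulo 4: every symbol advances one step around the cycle S0 → S1 → S2 → S3 → S0. Accept at S3.
4 states suffice.
        x   y  
>  S0   S1  S1 
   S1   S2  S2 
   S2   S3  S3 
 * S3   S0  S0 
(> = start, * = accepting)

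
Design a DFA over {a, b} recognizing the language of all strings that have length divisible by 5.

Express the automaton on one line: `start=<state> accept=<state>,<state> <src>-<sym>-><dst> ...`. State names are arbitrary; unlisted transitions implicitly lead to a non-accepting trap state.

start=q0 accept=q0 q0-a->q1 q0-b->q1 q1-a->q2 q1-b->q2 q2-a->q3 q2-b->q3 q3-a->q4 q3-b->q4 q4-a->q0 q4-b->q0

Count input length modulo 5: every symbol advances one step around the cycle q0 → q1 → q2 → q3 → q4 → q0. Accept at q0.
        a   b  
>* q0   q1  q1 
   q1   q2  q2 
   q2   q3  q3 
   q3   q4  q4 
   q4   q0  q0 
(> = start, * = accepting)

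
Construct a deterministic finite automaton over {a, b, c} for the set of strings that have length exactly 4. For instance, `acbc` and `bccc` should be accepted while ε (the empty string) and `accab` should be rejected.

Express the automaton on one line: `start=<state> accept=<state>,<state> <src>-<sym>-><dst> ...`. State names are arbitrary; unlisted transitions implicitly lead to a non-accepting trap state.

Count input length up to 5: every symbol moves from q0 toward q5, which means 'more than 4' and absorbs. Accept from {q4}.
6 states suffice.
        a   b   c  
>  q0   q1  q1  q1 
   q1   q2  q2  q2 
   q2   q3  q3  q3 
   q3   q4  q4  q4 
 * q4   q5  q5  q5 
   q5   q5  q5  q5 
(> = start, * = accepting)

start=q0 accept=q4 q0-a->q1 q0-b->q1 q0-c->q1 q1-a->q2 q1-b->q2 q1-c->q2 q2-a->q3 q2-b->q3 q2-c->q3 q3-a->q4 q3-b->q4 q3-c->q4 q4-a->q5 q4-b->q5 q4-c->q5 q5-a->q5 q5-b->q5 q5-c->q5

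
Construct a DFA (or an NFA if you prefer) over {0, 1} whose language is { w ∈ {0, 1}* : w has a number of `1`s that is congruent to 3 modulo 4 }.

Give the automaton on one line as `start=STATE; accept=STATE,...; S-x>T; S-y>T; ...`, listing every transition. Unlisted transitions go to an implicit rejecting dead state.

The only thing that matters is how many `1`s have appeared, reduced mod 4. Use one state per residue: S0 for 0, …, S3 for 3. Reading `1` moves to the next residue; anything else stays put. S3 is accepting.
A 4-state machine:
        0   1  
>  S0   S0  S1 
   S1   S1  S2 
   S2   S2  S3 
 * S3   S3  S0 
(> = start, * = accepting)

start=S0; accept=S3; S0-0>S0; S0-1>S1; S1-0>S1; S1-1>S2; S2-0>S2; S2-1>S3; S3-0>S3; S3-1>S0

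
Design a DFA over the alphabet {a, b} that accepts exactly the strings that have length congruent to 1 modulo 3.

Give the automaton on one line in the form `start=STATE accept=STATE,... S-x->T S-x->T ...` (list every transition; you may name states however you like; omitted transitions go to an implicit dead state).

start=S0 accept=S1 S0-a->S1 S0-b->S1 S1-a->S2 S1-b->S2 S2-a->S0 S2-b->S0

Count input length modulo 3: every symbol advances one step around the cycle S0 → S1 → S2 → S0. Accept at S1.
With 3 states:
        a   b  
>  S0   S1  S1 
 * S1   S2  S2 
   S2   S0  S0 
(> = start, * = accepting)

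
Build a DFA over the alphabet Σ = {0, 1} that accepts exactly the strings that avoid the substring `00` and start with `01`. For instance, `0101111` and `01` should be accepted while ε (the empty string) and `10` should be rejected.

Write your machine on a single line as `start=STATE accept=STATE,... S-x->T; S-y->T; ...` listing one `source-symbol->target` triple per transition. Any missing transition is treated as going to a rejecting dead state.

Handle the two conditions separately and then intersect. One (3 states) tracks partial matches of the forbidden pattern `00`; the other (4 states) tracks whether the input so far still matches the prefix `01`. Each combined state is a pair, one component from each; accept when both components accept.
An 8-state machine:
        0   1  
>  q0   q1  q2 
   q1   q3  q4 
   q2   q5  q2 
   q3   q3  q3 
 * q4   q6  q4 
   q5   q3  q2 
 * q6   q7  q4 
   q7   q7  q7 
(> = start, * = accepting)

start=q0; accept=q4,q6; q0-0->q1; q0-1->q2; q1-0->q3; q1-1->q4; q2-0->q5; q2-1->q2; q3-0->q3; q3-1->q3; q4-0->q6; q4-1->q4; q5-0->q3; q5-1->q2; q6-0->q7; q6-1->q4; q7-0->q7; q7-1->q7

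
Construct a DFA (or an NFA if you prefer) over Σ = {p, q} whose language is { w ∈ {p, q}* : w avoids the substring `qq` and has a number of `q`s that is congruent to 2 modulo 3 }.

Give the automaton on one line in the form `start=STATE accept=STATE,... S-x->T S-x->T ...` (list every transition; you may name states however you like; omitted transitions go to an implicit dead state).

start=s0 accept=s4,s5 s0-p->s0 s0-q->s1 s1-p->s2 s1-q->s3 s2-p->s2 s2-q->s4 s3-p->s3 s3-q->s3 s4-p->s5 s4-q->s3 s5-p->s5 s5-q->s6 s6-p->s0 s6-q->s3

Handle the two conditions separately and then intersect. One (3 states) tracks partial matches of the forbidden pattern `qq`; the other (3 states) tracks the count of `q`s modulo 3. Each combined state is a pair, one component from each; accept when both components accept. After merging equivalent states the machine shrinks.
With 7 states:
        p   q  
>  s0   s0  s1 
   s1   s2  s3 
   s2   s2  s4 
   s3   s3  s3 
 * s4   s5  s3 
 * s5   s5  s6 
   s6   s0  s3 
(> = start, * = accepting)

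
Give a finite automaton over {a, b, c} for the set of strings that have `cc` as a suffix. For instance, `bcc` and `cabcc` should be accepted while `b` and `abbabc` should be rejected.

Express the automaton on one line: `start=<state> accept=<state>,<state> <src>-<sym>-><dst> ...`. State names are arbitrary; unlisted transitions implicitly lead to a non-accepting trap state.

Remember how much of `cc` the current input suffix matches. State s0 means no match yet; s1 means the last symbol is `c`; s2 means the last 2 symbols are `cc`. Only s2 accepts. On a mismatch, fall back to the longest proper suffix that is still a prefix of `cc`.
3 states suffice.
        a   b   c  
>  s0   s0  s0  s1 
   s1   s0  s0  s2 
 * s2   s0  s0  s2 
(> = start, * = accepting)

start=s0 accept=s2 s0-a->s0 s0-b->s0 s0-c->s1 s1-a->s0 s1-b->s0 s1-c->s2 s2-a->s0 s2-b->s0 s2-c->s2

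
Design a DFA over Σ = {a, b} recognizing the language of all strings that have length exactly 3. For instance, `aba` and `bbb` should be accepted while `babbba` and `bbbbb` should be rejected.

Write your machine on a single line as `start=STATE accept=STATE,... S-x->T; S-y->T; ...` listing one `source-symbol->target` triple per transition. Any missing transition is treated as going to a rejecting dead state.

Count input length up to 4: every symbol moves from s0 toward s4, which means 'more than 3' and absorbs. Accept from {s3}.
A 5-state machine:
        a   b  
>  s0   s1  s1 
   s1   s2  s2 
   s2   s3  s3 
 * s3   s4  s4 
   s4   s4  s4 
(> = start, * = accepting)

start=s0; accept=s3; s0-a->s1; s0-b->s1; s1-a->s2; s1-b->s2; s2-a->s3; s2-b->s3; s3-a->s4; s3-b->s4; s4-a->s4; s4-b->s4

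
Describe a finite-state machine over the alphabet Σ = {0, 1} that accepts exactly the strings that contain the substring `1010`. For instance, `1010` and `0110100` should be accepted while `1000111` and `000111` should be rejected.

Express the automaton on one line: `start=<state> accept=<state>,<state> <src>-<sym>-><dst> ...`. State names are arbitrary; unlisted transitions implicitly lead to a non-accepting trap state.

Track how much of `1010` has been matched so far: state q0 is no progress, q4 is the absorbing accept state reached once `1010` has occurred. Intermediate states record partial matches; on a mismatch, fall back to the longest reusable overlap.
        0   1  
>  q0   q0  q1 
   q1   q2  q1 
   q2   q0  q3 
   q3   q4  q1 
 * q4   q4  q4 
(> = start, * = accepting)

start=q0 accept=q4 q0-0->q0 q0-1->q1 q1-0->q2 q1-1->q1 q2-0->q0 q2-1->q3 q3-0->q4 q3-1->q1 q4-0->q4 q4-1->q4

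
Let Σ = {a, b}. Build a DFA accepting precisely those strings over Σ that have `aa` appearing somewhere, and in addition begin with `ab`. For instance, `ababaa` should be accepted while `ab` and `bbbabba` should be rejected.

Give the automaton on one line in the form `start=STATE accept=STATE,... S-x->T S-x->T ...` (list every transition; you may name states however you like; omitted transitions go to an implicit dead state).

start=S0 accept=S5 S0-a->S1 S0-b->S2 S1-a->S2 S1-b->S3 S2-a->S2 S2-b->S2 S3-a->S4 S3-b->S3 S4-a->S5 S4-b->S3 S5-a->S5 S5-b->S5

Handle the two conditions separately and then intersect. One (3 states) tracks whether and how much of `aa` has been seen; the other (4 states) tracks whether the input so far still matches the prefix `ab`. Each combined state is a pair, one component from each; accept when both components accept. Equivalent product states are then merged.
A 6-state machine:
        a   b  
>  S0   S1  S2 
   S1   S2  S3 
   S2   S2  S2 
   S3   S4  S3 
   S4   S5  S3 
 * S5   S5  S5 
(> = start, * = accepting)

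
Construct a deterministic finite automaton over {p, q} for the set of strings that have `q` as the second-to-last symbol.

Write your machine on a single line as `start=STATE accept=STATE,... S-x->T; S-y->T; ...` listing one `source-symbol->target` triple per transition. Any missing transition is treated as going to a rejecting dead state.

start=s0; accept=s5,s6; s0-p->s1; s0-q->s2; s1-p->s3; s1-q->s4; s2-p->s5; s2-q->s6; s3-p->s3; s3-q->s4; s4-p->s5; s4-q->s6; s5-p->s3; s5-q->s4; s6-p->s5; s6-q->s6

A DFA must remember the last 2 symbols (since which symbol is second-to-last isn't known until the input ends). Use one state per possible window of the last ≤2 symbols; accept from those whose window starts with `q`.
A 7-state machine:
        p   q  
>  s0   s1  s2 
   s1   s3  s4 
   s2   s5  s6 
   s3   s3  s4 
   s4   s5  s6 
 * s5   s3  s4 
 * s6   s5  s6 
(> = start, * = accepting)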